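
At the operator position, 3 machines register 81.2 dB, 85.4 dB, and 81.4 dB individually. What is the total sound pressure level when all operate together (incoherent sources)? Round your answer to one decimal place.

87.9 dB

Incoherent sources combine by intensity addition: L_total = 10·log₁₀(Σ 10^(L_i/10)).
Σ 10^(L/10) = 10^(81.2/10) + 10^(85.4/10) + 10^(81.4/10) = 6.166e+08.
L_total = 10·log₁₀(6.166e+08) = 87.90 dB.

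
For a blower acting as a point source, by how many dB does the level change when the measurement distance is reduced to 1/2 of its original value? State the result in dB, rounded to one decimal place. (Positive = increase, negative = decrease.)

With spherical spreading the level changes by −20·log₁₀(r₂/r₁).
ΔL = −20·log₁₀(0.5) = +6.02 dB.

+6.0 dB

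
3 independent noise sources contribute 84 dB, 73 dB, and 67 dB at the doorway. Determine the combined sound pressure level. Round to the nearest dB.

84 dB

For uncorrelated sources the intensities add, so convert each level to linear form, sum, and take 10·log₁₀ of the total.
Σ 10^(L/10) = 10^(84/10) + 10^(73/10) + 10^(67/10) = 2.762e+08.
L_total = 10·log₁₀(2.762e+08) = 84.41 dB.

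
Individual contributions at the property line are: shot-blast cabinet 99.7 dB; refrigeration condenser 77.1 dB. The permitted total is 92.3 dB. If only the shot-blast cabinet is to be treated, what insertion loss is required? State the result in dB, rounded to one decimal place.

7.5 dB

Everything except the shot-blast cabinet sums to 10^(77.1/10) = 5.129e+07 in linear terms, 77.10 dB.
The limit corresponds to 10^(92.3/10) = 1.698e+09; subtracting the fixed part leaves 1.647e+09 for the shot-blast cabinet, i.e. 92.17 dB.
Required insertion loss = 99.7 − 92.17 = 7.53 dB.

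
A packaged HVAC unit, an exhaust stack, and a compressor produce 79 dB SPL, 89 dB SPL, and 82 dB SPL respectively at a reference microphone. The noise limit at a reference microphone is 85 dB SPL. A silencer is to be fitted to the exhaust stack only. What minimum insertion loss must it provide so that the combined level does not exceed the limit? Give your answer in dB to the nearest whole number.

Fixed contribution from the other sources: Σ 10^(L/10) = 10^(79/10) + 10^(82/10) = 2.379e+08 (83.76 dB SPL).
The limit corresponds to 10^(85/10) = 3.162e+08; subtracting the fixed part leaves 7.831e+07 for the exhaust stack, i.e. 78.94 dB SPL.
Required insertion loss = 89 − 78.94 = 10.06 dB.

10 dB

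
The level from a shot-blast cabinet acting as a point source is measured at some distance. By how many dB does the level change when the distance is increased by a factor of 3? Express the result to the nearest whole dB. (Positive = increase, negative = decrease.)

With spherical spreading the level changes by −20·log₁₀(r₂/r₁).
ΔL = −20·log₁₀(3) = -9.54 dB.

-10 dB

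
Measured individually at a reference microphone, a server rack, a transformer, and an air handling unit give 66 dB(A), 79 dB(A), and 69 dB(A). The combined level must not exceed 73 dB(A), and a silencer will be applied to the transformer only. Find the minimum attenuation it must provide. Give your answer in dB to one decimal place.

10.0 dB

Everything except the transformer sums to 10^(66/10) + 10^(69/10) = 1.192e+07 in linear terms, 70.76 dB(A).
The limit corresponds to 10^(73/10) = 1.995e+07; subtracting the fixed part leaves 8.028e+06 for the transformer, i.e. 69.05 dB(A).
Required insertion loss = 79 − 69.05 = 9.95 dB.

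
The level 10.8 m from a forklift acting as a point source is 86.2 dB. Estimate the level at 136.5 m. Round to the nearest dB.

64 dB

Spherical spreading from a point source gives a 20·log₁₀(r₂/r₁) drop.
L₂ = 86.2 − 20·log₁₀(136.5/10.8) = 86.2 − 22.034 = 64.17 dB.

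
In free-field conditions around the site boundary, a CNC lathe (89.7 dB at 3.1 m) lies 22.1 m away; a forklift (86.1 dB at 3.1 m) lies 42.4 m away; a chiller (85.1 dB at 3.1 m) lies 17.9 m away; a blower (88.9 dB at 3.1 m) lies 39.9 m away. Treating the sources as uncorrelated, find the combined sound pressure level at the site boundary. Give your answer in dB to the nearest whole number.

Apply inverse-square spreading to bring every level to the receiver, then sum 10^(L/10).
CNC lathe: 89.7 − 20·log₁₀(22.1/3.1) = 89.7 − 17.06 = 72.64 dB.
forklift: 86.1 − 20·log₁₀(42.4/3.1) = 86.1 − 22.72 = 63.38 dB.
chiller: 85.1 − 20·log₁₀(17.9/3.1) = 85.1 − 15.23 = 69.87 dB.
blower: 88.9 − 20·log₁₀(39.9/3.1) = 88.9 − 22.19 = 66.71 dB.
Σ 10^(L/10) = 3.493e+07 → L_total = 10·log₁₀(3.493e+07) = 75.43 dB.

75 dB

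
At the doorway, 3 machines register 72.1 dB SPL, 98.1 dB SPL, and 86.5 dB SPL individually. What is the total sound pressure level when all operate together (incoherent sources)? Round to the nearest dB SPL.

Incoherent sources combine by intensity addition: L_total = 10·log₁₀(Σ 10^(L_i/10)).
Σ 10^(L/10) = 10^(72.1/10) + 10^(98.1/10) + 10^(86.5/10) = 6.919e+09.
L_total = 10·log₁₀(6.919e+09) = 98.40 dB SPL.

98 dB SPL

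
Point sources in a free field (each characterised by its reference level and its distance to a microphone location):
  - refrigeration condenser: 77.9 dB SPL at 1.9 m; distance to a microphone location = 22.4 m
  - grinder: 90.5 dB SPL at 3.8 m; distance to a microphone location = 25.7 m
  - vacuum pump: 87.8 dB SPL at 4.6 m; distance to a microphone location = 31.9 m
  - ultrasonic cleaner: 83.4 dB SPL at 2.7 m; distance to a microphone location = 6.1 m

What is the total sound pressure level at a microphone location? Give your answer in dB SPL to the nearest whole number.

First find each source's level at the receiver (point-source: −20·log₁₀(r/r_ref)), then combine on an intensity basis.
refrigeration condenser: 77.9 − 20·log₁₀(22.4/1.9) = 77.9 − 21.43 = 56.47 dB SPL.
grinder: 90.5 − 20·log₁₀(25.7/3.8) = 90.5 − 16.60 = 73.90 dB SPL.
vacuum pump: 87.8 − 20·log₁₀(31.9/4.6) = 87.8 − 16.82 = 70.98 dB SPL.
ultrasonic cleaner: 83.4 − 20·log₁₀(6.1/2.7) = 83.4 − 7.08 = 76.32 dB SPL.
Σ 10^(L/10) = 8.036e+07 → L_total = 10·log₁₀(8.036e+07) = 79.05 dB SPL.

79 dB SPL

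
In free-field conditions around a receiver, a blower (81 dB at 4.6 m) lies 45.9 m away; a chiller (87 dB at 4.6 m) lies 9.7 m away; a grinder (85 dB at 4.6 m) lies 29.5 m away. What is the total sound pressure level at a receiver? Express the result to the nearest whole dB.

Propagate each source to the receiver with L = L_ref − 20·log₁₀(r/r_ref), then add intensities.
blower: 81 − 20·log₁₀(45.9/4.6) = 81 − 19.98 = 61.02 dB.
chiller: 87 − 20·log₁₀(9.7/4.6) = 87 − 6.48 = 80.52 dB.
grinder: 85 − 20·log₁₀(29.5/4.6) = 85 − 16.14 = 68.86 dB.
Σ 10^(L/10) = 1.217e+08 → L_total = 10·log₁₀(1.217e+08) = 80.85 dB.

81 dB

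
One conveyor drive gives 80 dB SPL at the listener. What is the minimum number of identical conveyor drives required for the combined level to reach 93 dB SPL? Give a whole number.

20

Need L₁ + 10·log₁₀ N ≥ 93, i.e. log₁₀ N ≥ 1.30.
N ≥ 10^(13.0/10) = 19.953, so N = 20.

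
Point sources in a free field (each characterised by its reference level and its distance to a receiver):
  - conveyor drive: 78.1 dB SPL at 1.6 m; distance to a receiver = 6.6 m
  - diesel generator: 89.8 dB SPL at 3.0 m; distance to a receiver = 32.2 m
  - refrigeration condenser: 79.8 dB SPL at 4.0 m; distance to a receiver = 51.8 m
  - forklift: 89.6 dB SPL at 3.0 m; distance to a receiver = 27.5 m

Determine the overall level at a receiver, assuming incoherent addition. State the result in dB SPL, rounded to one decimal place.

First find each source's level at the receiver (point-source: −20·log₁₀(r/r_ref)), then combine on an intensity basis.
conveyor drive: 78.1 − 20·log₁₀(6.6/1.6) = 78.1 − 12.31 = 65.79 dB SPL.
diesel generator: 89.8 − 20·log₁₀(32.2/3.0) = 89.8 − 20.61 = 69.19 dB SPL.
refrigeration condenser: 79.8 − 20·log₁₀(51.8/4.0) = 79.8 − 22.25 = 57.55 dB SPL.
forklift: 89.6 − 20·log₁₀(27.5/3.0) = 89.6 − 19.24 = 70.36 dB SPL.
Σ 10^(L/10) = 2.351e+07 → L_total = 10·log₁₀(2.351e+07) = 73.71 dB SPL.

73.7 dB SPL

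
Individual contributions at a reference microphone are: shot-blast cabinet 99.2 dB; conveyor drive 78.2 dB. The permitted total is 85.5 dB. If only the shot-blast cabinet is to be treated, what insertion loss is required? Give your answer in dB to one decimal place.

14.6 dB

Fixed contribution from the other source: Σ 10^(L/10) = 10^(78.2/10) = 6.607e+07 (78.20 dB).
The limit corresponds to 10^(85.5/10) = 3.548e+08; subtracting the fixed part leaves 2.887e+08 for the shot-blast cabinet, i.e. 84.61 dB.
Required insertion loss = 99.2 − 84.61 = 14.59 dB.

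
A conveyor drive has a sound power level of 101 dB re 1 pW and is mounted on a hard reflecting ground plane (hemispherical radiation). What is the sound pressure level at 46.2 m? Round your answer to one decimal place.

59.7 dB

L_p = L_w − 10·log₁₀(2π·r²) with r = 46.2 m.
2π·r² = 1.341e+04 m², 10·log₁₀ of that is 41.275 dB.
L_p = 101 − 41.275 = 59.73 dB.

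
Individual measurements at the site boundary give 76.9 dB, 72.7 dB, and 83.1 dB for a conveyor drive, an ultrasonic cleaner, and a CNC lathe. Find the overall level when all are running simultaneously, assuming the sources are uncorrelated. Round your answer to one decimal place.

84.3 dB

For uncorrelated sources the intensities add, so convert each level to linear form, sum, and take 10·log₁₀ of the total.
Σ 10^(L/10) = 10^(76.9/10) + 10^(72.7/10) + 10^(83.1/10) = 2.718e+08.
L_total = 10·log₁₀(2.718e+08) = 84.34 dB.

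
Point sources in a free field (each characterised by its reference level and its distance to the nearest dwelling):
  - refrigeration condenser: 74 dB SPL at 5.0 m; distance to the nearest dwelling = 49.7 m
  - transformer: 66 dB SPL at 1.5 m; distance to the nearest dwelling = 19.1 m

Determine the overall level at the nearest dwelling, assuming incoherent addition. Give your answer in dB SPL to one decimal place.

First find each source's level at the receiver (point-source: −20·log₁₀(r/r_ref)), then combine on an intensity basis.
refrigeration condenser: 74 − 20·log₁₀(49.7/5.0) = 74 − 19.95 = 54.05 dB SPL.
transformer: 66 − 20·log₁₀(19.1/1.5) = 66 − 22.10 = 43.90 dB SPL.
Σ 10^(L/10) = 2.788e+05 → L_total = 10·log₁₀(2.788e+05) = 54.45 dB SPL.

54.5 dB SPL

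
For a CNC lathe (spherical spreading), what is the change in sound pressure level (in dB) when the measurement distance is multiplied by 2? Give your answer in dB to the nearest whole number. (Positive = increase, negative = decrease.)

With spherical spreading the level changes by −20·log₁₀(r₂/r₁).
ΔL = −20·log₁₀(2) = -6.02 dB.

-6 dB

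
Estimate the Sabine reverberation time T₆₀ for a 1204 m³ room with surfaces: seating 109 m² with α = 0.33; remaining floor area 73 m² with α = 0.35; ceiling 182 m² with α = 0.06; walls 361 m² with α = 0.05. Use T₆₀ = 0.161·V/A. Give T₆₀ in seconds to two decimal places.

2.14 s

A = Σ Sᵢαᵢ = 109·0.33 + 73·0.35 + 182·0.06 + 361·0.05 = 90.49 m².
T₆₀ = 0.161·V/A = 0.161·1204/90.49 = 2.142 s.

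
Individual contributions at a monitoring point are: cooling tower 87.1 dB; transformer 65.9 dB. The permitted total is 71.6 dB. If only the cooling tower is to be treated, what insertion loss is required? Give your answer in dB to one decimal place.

Everything except the cooling tower sums to 10^(65.9/10) = 3.890e+06 in linear terms, 65.90 dB.
The limit corresponds to 10^(71.6/10) = 1.445e+07; subtracting the fixed part leaves 1.056e+07 for the cooling tower, i.e. 70.24 dB.
Required insertion loss = 87.1 − 70.24 = 16.86 dB.

16.9 dB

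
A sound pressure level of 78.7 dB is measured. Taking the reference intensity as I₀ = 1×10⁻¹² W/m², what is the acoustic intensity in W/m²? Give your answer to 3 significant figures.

7.41e-05 W/m²

I/I₀ = 10^(78.7/10) = 7.413e+07, so I = 7.413e+07 × 10⁻¹² W/m².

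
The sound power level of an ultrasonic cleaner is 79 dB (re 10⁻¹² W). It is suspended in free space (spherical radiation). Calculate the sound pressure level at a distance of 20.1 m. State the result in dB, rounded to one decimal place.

Free-field spherical radiation: L_p = L_w − 10·log₁₀(4π·r²), r = 20.1 m.
4π·r² = 5077 m², 10·log₁₀ of that is 37.056 dB.
L_p = 79 − 37.056 = 41.94 dB.

41.9 dB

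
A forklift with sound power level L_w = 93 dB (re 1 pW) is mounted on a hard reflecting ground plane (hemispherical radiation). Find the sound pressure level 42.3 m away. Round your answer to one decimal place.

Free-field hemispherical radiation: L_p = L_w − 10·log₁₀(2π·r²), r = 42.3 m.
2π·r² = 1.124e+04 m², 10·log₁₀ of that is 40.509 dB.
L_p = 93 − 40.509 = 52.49 dB.

52.5 dB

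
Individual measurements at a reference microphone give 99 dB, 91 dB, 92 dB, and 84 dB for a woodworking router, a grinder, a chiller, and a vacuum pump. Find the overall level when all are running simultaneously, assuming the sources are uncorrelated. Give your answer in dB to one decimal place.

For uncorrelated sources the intensities add, so convert each level to linear form, sum, and take 10·log₁₀ of the total.
Σ 10^(L/10) = 10^(99/10) + 10^(91/10) + 10^(92/10) + 10^(84/10) = 1.104e+10.
L_total = 10·log₁₀(1.104e+10) = 100.43 dB.

100.4 dB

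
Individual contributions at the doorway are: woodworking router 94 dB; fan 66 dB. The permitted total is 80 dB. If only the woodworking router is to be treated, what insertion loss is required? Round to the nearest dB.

The untreated sources together contribute 10^(66/10) = 3.981e+06, i.e. 66.00 dB.
The limit corresponds to 10^(80/10) = 1.000e+08; subtracting the fixed part leaves 9.602e+07 for the woodworking router, i.e. 79.82 dB.
Required insertion loss = 94 − 79.82 = 14.18 dB.

14 dB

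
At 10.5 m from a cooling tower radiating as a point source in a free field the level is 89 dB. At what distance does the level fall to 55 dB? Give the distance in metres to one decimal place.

526.2 m

The 34.0 dB drop corresponds to a distance ratio of 10^(34.0/20) for a point source.
r₂ = 10.5·10^((89−55)/20) = 10.5·10^(34.0/20) = 526.25 m.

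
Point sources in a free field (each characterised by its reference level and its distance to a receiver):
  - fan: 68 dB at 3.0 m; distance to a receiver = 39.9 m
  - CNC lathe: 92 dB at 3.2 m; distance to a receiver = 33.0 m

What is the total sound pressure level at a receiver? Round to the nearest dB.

72 dB

Propagate each source to the receiver with L = L_ref − 20·log₁₀(r/r_ref), then add intensities.
fan: 68 − 20·log₁₀(39.9/3.0) = 68 − 22.48 = 45.52 dB.
CNC lathe: 92 − 20·log₁₀(33.0/3.2) = 92 − 20.27 = 71.73 dB.
Σ 10^(L/10) = 1.494e+07 → L_total = 10·log₁₀(1.494e+07) = 71.74 dB.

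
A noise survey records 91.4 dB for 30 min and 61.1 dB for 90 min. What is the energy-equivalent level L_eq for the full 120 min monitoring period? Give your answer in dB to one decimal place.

85.4 dB

L_eq = 10·log₁₀[(1/T)·Σ tᵢ·10^(Lᵢ/10)] with T = 120 min.
Σ tᵢ·10^(Lᵢ/10) = 30·10^(91.4/10) + 90·10^(61.1/10) = 4.153e+10.
L_eq = 10·log₁₀(4.153e+10/120) = 85.39 dB.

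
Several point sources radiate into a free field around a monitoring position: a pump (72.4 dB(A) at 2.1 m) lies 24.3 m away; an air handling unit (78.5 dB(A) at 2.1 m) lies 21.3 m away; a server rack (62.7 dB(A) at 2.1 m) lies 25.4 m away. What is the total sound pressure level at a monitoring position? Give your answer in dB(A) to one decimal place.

First find each source's level at the receiver (point-source: −20·log₁₀(r/r_ref)), then combine on an intensity basis.
pump: 72.4 − 20·log₁₀(24.3/2.1) = 72.4 − 21.27 = 51.13 dB(A).
air handling unit: 78.5 − 20·log₁₀(21.3/2.1) = 78.5 − 20.12 = 58.38 dB(A).
server rack: 62.7 − 20·log₁₀(25.4/2.1) = 62.7 − 21.65 = 41.05 dB(A).
Σ 10^(L/10) = 8.307e+05 → L_total = 10·log₁₀(8.307e+05) = 59.19 dB(A).

59.2 dB(A)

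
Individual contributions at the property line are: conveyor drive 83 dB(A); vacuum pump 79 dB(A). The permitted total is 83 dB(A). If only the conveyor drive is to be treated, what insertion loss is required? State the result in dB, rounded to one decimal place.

Everything except the conveyor drive sums to 10^(79/10) = 7.943e+07 in linear terms, 79.00 dB(A).
The limit corresponds to 10^(83/10) = 1.995e+08; subtracting the fixed part leaves 1.201e+08 for the conveyor drive, i.e. 80.80 dB(A).
Required insertion loss = 83 − 80.80 = 2.20 dB.

2.2 dB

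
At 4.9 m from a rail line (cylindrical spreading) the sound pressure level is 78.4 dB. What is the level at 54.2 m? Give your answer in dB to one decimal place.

68.0 dB

Line-source attenuation: ΔL = 10·log₁₀(r₂/r₁) = 10·log₁₀(54.2/4.9) = 10.438 dB.
L₂ = 78.4 − 10·log₁₀(54.2/4.9) = 78.4 − 10.438 = 67.96 dB.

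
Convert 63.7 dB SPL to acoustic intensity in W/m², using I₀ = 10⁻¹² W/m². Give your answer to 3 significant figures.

I = I₀·10^(L/10) = 10⁻¹² × 10^(63.7/10) = 10^(-5.630).

2.34e-06 W/m²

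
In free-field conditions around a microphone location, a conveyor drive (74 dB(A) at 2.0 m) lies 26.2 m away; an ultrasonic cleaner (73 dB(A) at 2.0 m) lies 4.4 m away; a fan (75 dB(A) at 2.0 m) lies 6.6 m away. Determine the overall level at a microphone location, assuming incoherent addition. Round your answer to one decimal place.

Apply inverse-square spreading to bring every level to the receiver, then sum 10^(L/10).
conveyor drive: 74 − 20·log₁₀(26.2/2.0) = 74 − 22.35 = 51.65 dB(A).
ultrasonic cleaner: 73 − 20·log₁₀(4.4/2.0) = 73 − 6.85 = 66.15 dB(A).
fan: 75 − 20·log₁₀(6.6/2.0) = 75 − 10.37 = 64.63 dB(A).
Σ 10^(L/10) = 7.173e+06 → L_total = 10·log₁₀(7.173e+06) = 68.56 dB(A).

68.6 dB(A)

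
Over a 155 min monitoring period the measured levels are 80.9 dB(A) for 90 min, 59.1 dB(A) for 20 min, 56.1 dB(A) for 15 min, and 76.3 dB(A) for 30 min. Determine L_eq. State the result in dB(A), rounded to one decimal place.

The energy average is taken in the linear domain: L_eq = 10·log₁₀[(Σ tᵢ·10^(Lᵢ/10))/T], T = 155 min.
Σ tᵢ·10^(Lᵢ/10) = 90·10^(80.9/10) + 20·10^(59.1/10) + 15·10^(56.1/10) + 30·10^(76.3/10) = 1.237e+10.
L_eq = 10·log₁₀(1.237e+10/155) = 79.02 dB(A).

79.0 dB(A)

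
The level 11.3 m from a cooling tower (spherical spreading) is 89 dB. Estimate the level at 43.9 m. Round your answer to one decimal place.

For a point source, L₂ = L₁ − 20·log₁₀(r₂/r₁).
L₂ = 89 − 20·log₁₀(43.9/11.3) = 89 − 11.788 = 77.21 dB.

77.2 dB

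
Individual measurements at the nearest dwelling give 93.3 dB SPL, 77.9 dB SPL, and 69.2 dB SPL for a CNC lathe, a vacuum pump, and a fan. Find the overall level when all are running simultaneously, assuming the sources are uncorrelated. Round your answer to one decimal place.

93.4 dB SPL

For uncorrelated sources the intensities add, so convert each level to linear form, sum, and take 10·log₁₀ of the total.
Σ 10^(L/10) = 10^(93.3/10) + 10^(77.9/10) + 10^(69.2/10) = 2.208e+09.
L_total = 10·log₁₀(2.208e+09) = 93.44 dB SPL.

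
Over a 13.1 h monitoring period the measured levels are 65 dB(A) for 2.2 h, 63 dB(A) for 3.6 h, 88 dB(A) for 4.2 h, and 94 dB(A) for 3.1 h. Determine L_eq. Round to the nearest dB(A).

Weight each interval's intensity by its duration and average over T = 13.1 h:
Σ tᵢ·10^(Lᵢ/10) = 2.2·10^(65/10) + 3.6·10^(63/10) + 4.2·10^(88/10) + 3.1·10^(94/10) = 1.045e+10.
L_eq = 10·log₁₀(1.045e+10/13.1) = 89.02 dB(A).

89 dB(A)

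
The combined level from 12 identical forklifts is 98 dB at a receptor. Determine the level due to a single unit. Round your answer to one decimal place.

For N identical incoherent sources L_total = L₁ + 10·log₁₀ N, so L₁ = 98 − 10·log₁₀(12) = 98 − 10.792.

87.2 dB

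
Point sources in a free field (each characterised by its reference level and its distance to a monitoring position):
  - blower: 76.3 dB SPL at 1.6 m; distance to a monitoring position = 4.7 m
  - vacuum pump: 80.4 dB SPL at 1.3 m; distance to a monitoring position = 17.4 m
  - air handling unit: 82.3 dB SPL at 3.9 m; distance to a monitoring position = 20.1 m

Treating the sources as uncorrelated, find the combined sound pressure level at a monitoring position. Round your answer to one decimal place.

Propagate each source to the receiver with L = L_ref − 20·log₁₀(r/r_ref), then add intensities.
blower: 76.3 − 20·log₁₀(4.7/1.6) = 76.3 − 9.36 = 66.94 dB SPL.
vacuum pump: 80.4 − 20·log₁₀(17.4/1.3) = 80.4 − 22.53 = 57.87 dB SPL.
air handling unit: 82.3 − 20·log₁₀(20.1/3.9) = 82.3 − 14.24 = 68.06 dB SPL.
Σ 10^(L/10) = 1.195e+07 → L_total = 10·log₁₀(1.195e+07) = 70.77 dB SPL.

70.8 dB SPL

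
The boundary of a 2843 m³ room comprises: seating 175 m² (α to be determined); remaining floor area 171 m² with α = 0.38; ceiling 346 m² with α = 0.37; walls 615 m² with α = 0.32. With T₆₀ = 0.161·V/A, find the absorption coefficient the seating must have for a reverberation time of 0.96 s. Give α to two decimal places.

0.50

A = 0.161·V/T₆₀ = 0.161·2843/0.96 = 476.79 m² sabins.
Absorption from the other surfaces = 171·0.38 + 346·0.37 + 615·0.32 = 389.80 m², so the seating must supply 86.99 m² over 175 m².
α = 86.99/175 = 0.497.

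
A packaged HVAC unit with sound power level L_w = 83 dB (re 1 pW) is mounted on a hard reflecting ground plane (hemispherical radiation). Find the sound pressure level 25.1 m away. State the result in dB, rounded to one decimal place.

47.0 dB

The power spreads over a hemisphere of area 2π·r², so L_p = L_w − 10·log₁₀(2π·r²).
2π·r² = 3958 m², 10·log₁₀ of that is 35.975 dB.
L_p = 83 − 35.975 = 47.02 dB.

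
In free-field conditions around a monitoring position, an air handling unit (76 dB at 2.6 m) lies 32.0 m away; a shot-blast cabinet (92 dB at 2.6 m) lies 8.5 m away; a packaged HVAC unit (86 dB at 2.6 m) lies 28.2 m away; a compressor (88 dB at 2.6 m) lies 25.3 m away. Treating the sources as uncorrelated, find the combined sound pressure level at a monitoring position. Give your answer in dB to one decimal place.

82.0 dB

Propagate each source to the receiver with L = L_ref − 20·log₁₀(r/r_ref), then add intensities.
air handling unit: 76 − 20·log₁₀(32.0/2.6) = 76 − 21.80 = 54.20 dB.
shot-blast cabinet: 92 − 20·log₁₀(8.5/2.6) = 92 − 10.29 = 81.71 dB.
packaged HVAC unit: 86 − 20·log₁₀(28.2/2.6) = 86 − 20.71 = 65.29 dB.
compressor: 88 − 20·log₁₀(25.3/2.6) = 88 − 19.76 = 68.24 dB.
Σ 10^(L/10) = 1.586e+08 → L_total = 10·log₁₀(1.586e+08) = 82.00 dB.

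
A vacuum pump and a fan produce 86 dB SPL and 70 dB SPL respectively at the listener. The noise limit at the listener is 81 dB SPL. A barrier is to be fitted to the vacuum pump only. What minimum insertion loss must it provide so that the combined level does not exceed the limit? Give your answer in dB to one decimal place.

Fixed contribution from the other source: Σ 10^(L/10) = 10^(70/10) = 1.000e+07 (70.00 dB SPL).
To meet 81 dB SPL overall, the treated vacuum pump may contribute at most 10^(81/10) − 1.000e+07 = 1.159e+08, i.e. 80.64 dB SPL.
Required insertion loss = 86 − 80.64 = 5.36 dB.

5.4 dB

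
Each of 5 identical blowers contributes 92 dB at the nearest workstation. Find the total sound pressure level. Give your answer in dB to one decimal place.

99.0 dB

With 5 equal, uncorrelated contributions the intensity is 5× that of one unit, giving a rise of 10·log₁₀ 5.
L_total = 92 + 10·log₁₀(5) = 92 + 6.990 = 98.99 dB.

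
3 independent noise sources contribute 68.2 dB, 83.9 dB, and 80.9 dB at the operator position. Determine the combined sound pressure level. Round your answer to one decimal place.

Incoherent sources combine by intensity addition: L_total = 10·log₁₀(Σ 10^(L_i/10)).
Σ 10^(L/10) = 10^(68.2/10) + 10^(83.9/10) + 10^(80.9/10) = 3.751e+08.
L_total = 10·log₁₀(3.751e+08) = 85.74 dB.

85.7 dB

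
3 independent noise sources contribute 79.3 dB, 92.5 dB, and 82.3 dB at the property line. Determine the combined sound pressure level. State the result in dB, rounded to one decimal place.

Incoherent sources combine by intensity addition: L_total = 10·log₁₀(Σ 10^(L_i/10)).
Σ 10^(L/10) = 10^(79.3/10) + 10^(92.5/10) + 10^(82.3/10) = 2.033e+09.
L_total = 10·log₁₀(2.033e+09) = 93.08 dB.

93.1 dB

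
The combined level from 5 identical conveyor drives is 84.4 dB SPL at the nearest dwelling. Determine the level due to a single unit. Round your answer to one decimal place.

77.4 dB SPL

For N identical incoherent sources L_total = L₁ + 10·log₁₀ N, so L₁ = 84.4 − 10·log₁₀(5) = 84.4 − 6.990.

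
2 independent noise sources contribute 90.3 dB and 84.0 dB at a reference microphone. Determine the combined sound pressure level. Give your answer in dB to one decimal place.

Incoherent sources combine by intensity addition: L_total = 10·log₁₀(Σ 10^(L_i/10)).
Σ 10^(L/10) = 10^(90.3/10) + 10^(84.0/10) = 1.323e+09.
L_total = 10·log₁₀(1.323e+09) = 91.21 dB.

91.2 dB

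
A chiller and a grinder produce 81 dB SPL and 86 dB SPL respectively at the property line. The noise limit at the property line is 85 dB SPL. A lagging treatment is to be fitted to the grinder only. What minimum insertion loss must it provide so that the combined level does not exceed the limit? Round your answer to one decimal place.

3.2 dB

Everything except the grinder sums to 10^(81/10) = 1.259e+08 in linear terms, 81.00 dB SPL.
To meet 85 dB SPL overall, the treated grinder may contribute at most 10^(85/10) − 1.259e+08 = 1.903e+08, i.e. 82.80 dB SPL.
Required insertion loss = 86 − 82.80 = 3.20 dB.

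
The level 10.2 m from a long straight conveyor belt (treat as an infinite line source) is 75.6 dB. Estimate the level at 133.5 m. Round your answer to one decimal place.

Cylindrical spreading from a line source gives a 10·log₁₀(r₂/r₁) drop.
L₂ = 75.6 − 10·log₁₀(133.5/10.2) = 75.6 − 11.169 = 64.43 dB.

64.4 dB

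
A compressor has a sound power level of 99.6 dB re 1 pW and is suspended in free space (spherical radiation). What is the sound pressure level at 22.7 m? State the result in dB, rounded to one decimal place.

L_p = L_w − 10·log₁₀(4π·r²) with r = 22.7 m.
4π·r² = 6475 m², 10·log₁₀ of that is 38.113 dB.
L_p = 99.6 − 38.113 = 61.49 dB.

61.5 dB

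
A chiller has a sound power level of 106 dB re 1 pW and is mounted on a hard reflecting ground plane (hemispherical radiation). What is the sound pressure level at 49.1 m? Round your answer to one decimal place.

L_p = L_w − 10·log₁₀(2π·r²) with r = 49.1 m.
2π·r² = 1.515e+04 m², 10·log₁₀ of that is 41.803 dB.
L_p = 106 − 41.803 = 64.20 dB.

64.2 dB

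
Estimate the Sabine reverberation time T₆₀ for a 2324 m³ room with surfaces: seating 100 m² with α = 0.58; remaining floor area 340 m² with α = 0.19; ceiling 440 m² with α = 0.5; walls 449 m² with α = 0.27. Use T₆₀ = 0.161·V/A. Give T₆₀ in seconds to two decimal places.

Total absorption A = 100·0.58 + 340·0.19 + 440·0.5 + 449·0.27 = 463.83 m² sabins.
T₆₀ = 0.161·V/A = 0.161·2324/463.83 = 0.807 s.

0.81 s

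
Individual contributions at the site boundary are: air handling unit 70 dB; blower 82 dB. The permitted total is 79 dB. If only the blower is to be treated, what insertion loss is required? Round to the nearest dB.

The untreated sources together contribute 10^(70/10) = 1.000e+07, i.e. 70.00 dB.
The limit corresponds to 10^(79/10) = 7.943e+07; subtracting the fixed part leaves 6.943e+07 for the blower, i.e. 78.42 dB.
Required insertion loss = 82 − 78.42 = 3.58 dB.

4 dB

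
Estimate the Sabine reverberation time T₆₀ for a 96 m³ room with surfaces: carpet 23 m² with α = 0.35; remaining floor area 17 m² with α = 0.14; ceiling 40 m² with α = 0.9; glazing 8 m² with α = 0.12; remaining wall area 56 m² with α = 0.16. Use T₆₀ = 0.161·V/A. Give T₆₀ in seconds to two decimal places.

Total absorption A = 23·0.35 + 17·0.14 + 40·0.9 + 8·0.12 + 56·0.16 = 56.35 m² sabins.
T₆₀ = 0.161 × 96 / 56.35 = 0.274 s.

0.27 s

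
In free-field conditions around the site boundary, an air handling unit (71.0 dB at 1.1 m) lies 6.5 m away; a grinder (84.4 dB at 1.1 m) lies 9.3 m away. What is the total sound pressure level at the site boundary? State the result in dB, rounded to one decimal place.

Apply inverse-square spreading to bring every level to the receiver, then sum 10^(L/10).
air handling unit: 71.0 − 20·log₁₀(6.5/1.1) = 71.0 − 15.43 = 55.57 dB.
grinder: 84.4 − 20·log₁₀(9.3/1.1) = 84.4 − 18.54 = 65.86 dB.
Σ 10^(L/10) = 4.214e+06 → L_total = 10·log₁₀(4.214e+06) = 66.25 dB.

66.2 dB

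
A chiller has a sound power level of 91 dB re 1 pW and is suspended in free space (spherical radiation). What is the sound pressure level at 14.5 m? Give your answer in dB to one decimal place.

Free-field spherical radiation: L_p = L_w − 10·log₁₀(4π·r²), r = 14.5 m.
4π·r² = 2642 m², 10·log₁₀ of that is 34.219 dB.
L_p = 91 − 34.219 = 56.78 dB.

56.8 dB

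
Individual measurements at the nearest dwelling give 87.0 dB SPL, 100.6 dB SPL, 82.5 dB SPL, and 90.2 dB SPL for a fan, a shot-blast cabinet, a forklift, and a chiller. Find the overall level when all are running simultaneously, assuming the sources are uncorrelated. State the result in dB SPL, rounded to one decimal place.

101.2 dB SPL

For uncorrelated sources the intensities add, so convert each level to linear form, sum, and take 10·log₁₀ of the total.
Σ 10^(L/10) = 10^(87.0/10) + 10^(100.6/10) + 10^(82.5/10) + 10^(90.2/10) = 1.321e+10.
L_total = 10·log₁₀(1.321e+10) = 101.21 dB SPL.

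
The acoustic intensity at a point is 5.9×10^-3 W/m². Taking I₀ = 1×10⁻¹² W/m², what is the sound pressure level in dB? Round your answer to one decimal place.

97.7 dB

L = 10·log₁₀(I/I₀) = 10·log₁₀(5.9×10^-3/10⁻¹²) = 10·log₁₀(5.9×10^9).
L = 10·(0.7709 + 9) = 97.71 dB.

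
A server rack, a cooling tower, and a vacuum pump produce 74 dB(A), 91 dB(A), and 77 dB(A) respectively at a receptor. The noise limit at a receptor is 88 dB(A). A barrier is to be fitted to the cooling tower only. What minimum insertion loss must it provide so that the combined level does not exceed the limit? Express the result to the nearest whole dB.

Everything except the cooling tower sums to 10^(74/10) + 10^(77/10) = 7.524e+07 in linear terms, 78.76 dB(A).
To meet 88 dB(A) overall, the treated cooling tower may contribute at most 10^(88/10) − 7.524e+07 = 5.557e+08, i.e. 87.45 dB(A).
So the cooling tower must be reduced from 91 to 87.45 dB(A): IL = 3.55 dB.

4 dB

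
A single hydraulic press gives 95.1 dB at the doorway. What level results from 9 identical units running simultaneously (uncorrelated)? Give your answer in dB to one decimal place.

104.6 dB

L_total = L₁ + 10·log₁₀ N for N identical incoherent sources.
L_total = 95.1 + 10·log₁₀(9) = 95.1 + 9.542 = 104.64 dB.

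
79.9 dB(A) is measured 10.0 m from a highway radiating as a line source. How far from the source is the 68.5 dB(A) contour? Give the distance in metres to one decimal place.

138.0 m

For a line source L₁ − L₂ = 10·log₁₀(r₂/r₁), so r₂ = r₁·10^((L₁−L₂)/10).
r₂ = 10.0·10^((79.9−68.5)/10) = 10.0·10^(11.4/10) = 138.04 m.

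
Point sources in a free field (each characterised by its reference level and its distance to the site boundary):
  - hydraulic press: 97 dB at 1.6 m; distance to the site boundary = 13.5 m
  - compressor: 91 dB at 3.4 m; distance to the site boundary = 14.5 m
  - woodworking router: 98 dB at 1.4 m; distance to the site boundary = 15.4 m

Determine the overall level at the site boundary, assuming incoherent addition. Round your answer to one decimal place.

Propagate each source to the receiver with L = L_ref − 20·log₁₀(r/r_ref), then add intensities.
hydraulic press: 97 − 20·log₁₀(13.5/1.6) = 97 − 18.52 = 78.48 dB.
compressor: 91 − 20·log₁₀(14.5/3.4) = 91 − 12.60 = 78.40 dB.
woodworking router: 98 − 20·log₁₀(15.4/1.4) = 98 − 20.83 = 77.17 dB.
Σ 10^(L/10) = 1.918e+08 → L_total = 10·log₁₀(1.918e+08) = 82.83 dB.

82.8 dB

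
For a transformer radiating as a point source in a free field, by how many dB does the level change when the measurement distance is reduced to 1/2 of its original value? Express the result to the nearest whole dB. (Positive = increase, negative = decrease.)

A point source loses 6 dB per doubling of distance; generally ΔL = −20·log₁₀(r₂/r₁).
ΔL = −20·log₁₀(0.5) = +6.02 dB.

+6 dB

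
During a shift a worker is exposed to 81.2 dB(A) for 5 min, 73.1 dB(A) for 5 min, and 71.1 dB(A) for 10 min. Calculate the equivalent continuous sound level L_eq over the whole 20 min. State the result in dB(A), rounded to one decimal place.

76.5 dB(A)

Weight each interval's intensity by its duration and average over T = 20 min:
Σ tᵢ·10^(Lᵢ/10) = 5·10^(81.2/10) + 5·10^(73.1/10) + 10·10^(71.1/10) = 8.900e+08.
L_eq = 10·log₁₀(8.900e+08/20) = 76.48 dB(A).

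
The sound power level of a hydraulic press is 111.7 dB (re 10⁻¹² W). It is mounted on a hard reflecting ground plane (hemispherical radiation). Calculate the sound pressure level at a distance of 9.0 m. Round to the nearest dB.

85 dB

Free-field hemispherical radiation: L_p = L_w − 10·log₁₀(2π·r²), r = 9.0 m.
2π·r² = 508.9 m², 10·log₁₀ of that is 27.067 dB.
L_p = 111.7 − 27.067 = 84.63 dB.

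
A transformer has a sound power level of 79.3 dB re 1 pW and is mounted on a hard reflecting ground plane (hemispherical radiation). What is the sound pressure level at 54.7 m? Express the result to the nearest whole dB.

The power spreads over a hemisphere of area 2π·r², so L_p = L_w − 10·log₁₀(2π·r²).
2π·r² = 1.88e+04 m², 10·log₁₀ of that is 42.742 dB.
L_p = 79.3 − 42.742 = 36.56 dB.

37 dB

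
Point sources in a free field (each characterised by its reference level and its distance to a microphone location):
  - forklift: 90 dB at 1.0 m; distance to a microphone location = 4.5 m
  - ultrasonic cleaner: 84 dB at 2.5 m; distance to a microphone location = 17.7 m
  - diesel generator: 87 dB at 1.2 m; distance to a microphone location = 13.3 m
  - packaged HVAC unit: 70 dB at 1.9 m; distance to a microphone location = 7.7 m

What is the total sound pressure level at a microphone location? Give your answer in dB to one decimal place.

Propagate each source to the receiver with L = L_ref − 20·log₁₀(r/r_ref), then add intensities.
forklift: 90 − 20·log₁₀(4.5/1.0) = 90 − 13.06 = 76.94 dB.
ultrasonic cleaner: 84 − 20·log₁₀(17.7/2.5) = 84 − 17.00 = 67.00 dB.
diesel generator: 87 − 20·log₁₀(13.3/1.2) = 87 − 20.89 = 66.11 dB.
packaged HVAC unit: 70 − 20·log₁₀(7.7/1.9) = 70 − 12.15 = 57.85 dB.
Σ 10^(L/10) = 5.908e+07 → L_total = 10·log₁₀(5.908e+07) = 77.71 dB.

77.7 dB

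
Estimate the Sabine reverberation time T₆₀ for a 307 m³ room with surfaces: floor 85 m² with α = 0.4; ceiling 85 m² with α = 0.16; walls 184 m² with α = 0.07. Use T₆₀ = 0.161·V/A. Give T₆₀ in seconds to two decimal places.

0.82 s

A = Σ Sᵢαᵢ = 85·0.4 + 85·0.16 + 184·0.07 = 60.48 m².
T₆₀ = 0.161·V/A = 0.161·307/60.48 = 0.817 s.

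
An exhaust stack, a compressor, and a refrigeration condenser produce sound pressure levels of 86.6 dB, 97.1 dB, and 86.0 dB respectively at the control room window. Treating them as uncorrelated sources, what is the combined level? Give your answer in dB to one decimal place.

For uncorrelated sources the intensities add, so convert each level to linear form, sum, and take 10·log₁₀ of the total.
Σ 10^(L/10) = 10^(86.6/10) + 10^(97.1/10) + 10^(86.0/10) = 5.984e+09.
L_total = 10·log₁₀(5.984e+09) = 97.77 dB.

97.8 dB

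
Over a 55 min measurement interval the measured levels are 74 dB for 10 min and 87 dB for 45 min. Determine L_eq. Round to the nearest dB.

The energy average is taken in the linear domain: L_eq = 10·log₁₀[(Σ tᵢ·10^(Lᵢ/10))/T], T = 55 min.
Σ tᵢ·10^(Lᵢ/10) = 10·10^(74/10) + 45·10^(87/10) = 2.280e+10.
L_eq = 10·log₁₀(2.280e+10/55) = 86.18 dB.

86 dB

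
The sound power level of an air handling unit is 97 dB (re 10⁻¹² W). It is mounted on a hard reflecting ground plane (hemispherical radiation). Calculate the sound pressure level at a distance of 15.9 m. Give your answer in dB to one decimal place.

The power spreads over a hemisphere of area 2π·r², so L_p = L_w − 10·log₁₀(2π·r²).
2π·r² = 1588 m², 10·log₁₀ of that is 32.010 dB.
L_p = 97 − 32.010 = 64.99 dB.

65.0 dB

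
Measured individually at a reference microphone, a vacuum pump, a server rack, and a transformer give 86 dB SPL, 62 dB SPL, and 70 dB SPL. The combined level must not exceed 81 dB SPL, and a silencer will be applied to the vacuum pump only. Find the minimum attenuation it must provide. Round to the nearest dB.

Everything except the vacuum pump sums to 10^(62/10) + 10^(70/10) = 1.158e+07 in linear terms, 70.64 dB SPL.
The limit corresponds to 10^(81/10) = 1.259e+08; subtracting the fixed part leaves 1.143e+08 for the vacuum pump, i.e. 80.58 dB SPL.
Required insertion loss = 86 − 80.58 = 5.42 dB.

5 dB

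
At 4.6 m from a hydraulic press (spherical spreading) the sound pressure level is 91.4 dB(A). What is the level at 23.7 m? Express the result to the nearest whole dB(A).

Spherical spreading from a point source gives a 20·log₁₀(r₂/r₁) drop.
L₂ = 91.4 − 20·log₁₀(23.7/4.6) = 91.4 − 14.240 = 77.16 dB(A).

77 dB(A)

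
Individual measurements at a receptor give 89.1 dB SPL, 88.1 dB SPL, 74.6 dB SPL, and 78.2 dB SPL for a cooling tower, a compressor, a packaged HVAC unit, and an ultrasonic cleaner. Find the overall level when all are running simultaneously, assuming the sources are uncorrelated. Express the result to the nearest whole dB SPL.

92 dB SPL

Incoherent sources combine by intensity addition: L_total = 10·log₁₀(Σ 10^(L_i/10)).
Σ 10^(L/10) = 10^(89.1/10) + 10^(88.1/10) + 10^(74.6/10) + 10^(78.2/10) = 1.553e+09.
L_total = 10·log₁₀(1.553e+09) = 91.91 dB SPL.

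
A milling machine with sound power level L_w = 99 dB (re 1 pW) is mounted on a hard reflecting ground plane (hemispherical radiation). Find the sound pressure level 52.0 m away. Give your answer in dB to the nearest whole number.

57 dB

Free-field hemispherical radiation: L_p = L_w − 10·log₁₀(2π·r²), r = 52.0 m.
2π·r² = 1.699e+04 m², 10·log₁₀ of that is 42.302 dB.
L_p = 99 − 42.302 = 56.70 dB.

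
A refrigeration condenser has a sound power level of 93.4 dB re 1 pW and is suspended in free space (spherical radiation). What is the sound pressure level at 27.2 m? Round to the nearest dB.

L_p = L_w − 10·log₁₀(4π·r²) with r = 27.2 m.
4π·r² = 9297 m², 10·log₁₀ of that is 39.683 dB.
L_p = 93.4 − 39.683 = 53.72 dB.

54 dB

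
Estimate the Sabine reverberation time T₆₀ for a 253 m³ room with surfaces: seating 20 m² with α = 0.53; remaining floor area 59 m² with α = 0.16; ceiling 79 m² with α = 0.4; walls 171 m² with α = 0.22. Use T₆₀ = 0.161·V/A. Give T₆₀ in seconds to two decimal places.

0.46 s

A = Σ Sᵢαᵢ = 20·0.53 + 59·0.16 + 79·0.4 + 171·0.22 = 89.26 m².
T₆₀ = 0.161 × 253 / 89.26 = 0.456 s.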